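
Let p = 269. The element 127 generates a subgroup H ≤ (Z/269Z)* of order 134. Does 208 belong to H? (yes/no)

yes

208 ∈ ⟨127⟩ iff 208^134 ≡ 1 (mod 269), since |⟨127⟩| = 134.
208^134 mod 269 = 1.
Since 1 = 1, 208 lies in the subgroup.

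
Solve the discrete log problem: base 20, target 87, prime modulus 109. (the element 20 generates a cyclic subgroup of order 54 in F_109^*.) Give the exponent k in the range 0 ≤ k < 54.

5

Baby-step giant-step with m = ceil(sqrt(54)) = 8.
Baby table (20^j mod 109 for j=0..7):
  0:1  1:20  2:73  3:43  4:97  5:87  6:105  7:29
Giant step factor: 20^(-8) ≡ 81 (mod 109).
Scan 87·81^i mod 109 for i = 0, 1, …:
  i=0: 87
Match at i=0, j=5: k = 0·8 + 5 = 5.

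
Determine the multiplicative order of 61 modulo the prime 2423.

The order of 61 must divide p − 1 = 2422 = 2 · 7 · 173.
Divisors: 1, 2, 7, 14, 173, 346, 1211, 2422.
Check each in increasing order: 61^1 ≡ 61;  61^2 ≡ 1298;  61^7 ≡ 33;  61^14 ≡ 1089;  61^173 ≡ 1572;  61^346 ≡ 2147;  61^1211 ≡ 2422;  61^2422 ≡ 1.
Smallest exponent giving 1 is 2422.

2422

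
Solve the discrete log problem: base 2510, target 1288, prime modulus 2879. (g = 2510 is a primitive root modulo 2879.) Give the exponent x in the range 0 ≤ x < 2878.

1892

Baby-step giant-step with m = ceil(sqrt(2878)) = 54.
Baby table (2510^j mod 2879 for j=0..53):
  0:1  1:2510  2:848  3:899  4:2233  5:2296  6:2081  7:804
  8:2740  9:2348  10:167  11:1715  12:545  13:425  14:1520  15:525
  16:2047  17:1834  18:2698  19:572  20:1978  21:1384  22:1766  23:1879
  24:488  25:1305  26:2127  27:1104  28:1442  29:517  30:2120  31:808
  32:1264  33:2861  34:884  35:2010  36:1092  37:112  38:1857  39:2848
  40:2802  41:2502  42:921  43:2752  44:799  45:1706  46:987  47:1430
  48:2066  49:581  50:1536  51:379  52:1220  53:1823
Giant step factor: 2510^(-54) ≡ 366 (mod 2879).
Scan 1288·366^i mod 2879 for i = 0, 1, …:
  i=0: 1288   i=1: 2131   i=2: 2616   i=3: 1628
  i=4: 2774   i=5: 1876   i=6: 1414   i=7: 2183
  i=8: 1495   i=9: 160     …   i=34: 726
  i=35: 848
Match at i=35, j=2: x = 35·54 + 2 = 1892.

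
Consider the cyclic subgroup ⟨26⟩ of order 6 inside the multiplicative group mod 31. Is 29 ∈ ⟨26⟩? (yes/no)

⟨26⟩ has order 6; its elements mod 31 are {1, 5, 6, 25, 26, 30}.
29 is not in this set.

no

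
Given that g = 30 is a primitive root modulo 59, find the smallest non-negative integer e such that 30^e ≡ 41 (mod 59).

44

Baby-step giant-step with m = ceil(sqrt(58)) = 8.
Baby table (30^j mod 59 for j=0..7):
  0:1  1:30  2:15  3:37  4:48  5:24  6:12  7:6
Giant step factor: 30^(-8) ≡ 20 (mod 59).
Scan 41·20^i mod 59 for i = 0, 1, …:
  i=0: 41   i=1: 53   i=2: 57   i=3: 19
  i=4: 26   i=5: 48
Match at i=5, j=4: e = 5·8 + 4 = 44.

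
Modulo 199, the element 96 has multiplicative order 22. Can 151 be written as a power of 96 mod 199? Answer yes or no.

⟨96⟩ has order 22; its elements mod 199 are {1, 11, 18, 60, 61, 62, 63, 74, 78, 85, 96, 103, 114, 121, 125, 136, 137, 138, 139, 181, 188, 198}.
151 is not in this set.

no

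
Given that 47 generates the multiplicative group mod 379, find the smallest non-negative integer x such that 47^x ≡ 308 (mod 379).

220

Baby-step giant-step with m = ceil(sqrt(378)) = 20.
Baby table (47^j mod 379 for j=0..19):
  0:1  1:47  2:314  3:356  4:56  5:358  6:150  7:228
  8:104  9:340  10:62  11:261  12:139  13:90  14:61  15:214
  16:204  17:113  18:5  19:235
Giant step factor: 47^(-20) ≡ 372 (mod 379).
Scan 308·372^i mod 379 for i = 0, 1, …:
  i=0: 308   i=1: 118   i=2: 311   i=3: 97
  i=4: 79   i=5: 205   i=6: 81   i=7: 191
  i=8: 179   i=9: 263   i=10: 54   i=11: 1
Match at i=11, j=0: x = 11·20 + 0 = 220.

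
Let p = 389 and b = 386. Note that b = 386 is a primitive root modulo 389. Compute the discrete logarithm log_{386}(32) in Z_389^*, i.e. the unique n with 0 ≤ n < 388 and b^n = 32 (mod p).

Baby-step giant-step with m = ceil(sqrt(388)) = 20.
Baby table (386^j mod 389 for j=0..19):
  0:1  1:386  2:9  3:362  4:81  5:146  6:340  7:147
  8:337  9:156  10:310  11:237  12:67  13:188  14:214  15:136
  16:370  17:57  18:218  19:124
Giant step factor: 386^(-20) ≡ 206 (mod 389).
Scan 32·206^i mod 389 for i = 0, 1, …:
  i=0: 32   i=1: 368   i=2: 342   i=3: 43
  i=4: 300   i=5: 338   i=6: 386
Match at i=6, j=1: n = 6·20 + 1 = 121.

121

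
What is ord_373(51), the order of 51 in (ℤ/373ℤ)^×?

The order of 51 must divide p − 1 = 372 = 2^2 · 3 · 31.
Divisors: 1, 2, 3, 4, 6, 12, 31, 62, 93, 124, 186, 372.
Check each in increasing order: 51^1 ≡ 51;  51^2 ≡ 363;  51^3 ≡ 236;  51^4 ≡ 100;  51^6 ≡ 119;  51^12 ≡ 360;  51^31 ≡ 284;  51^62 ≡ 88;  51^93 ≡ 1.
Smallest exponent giving 1 is 93.

93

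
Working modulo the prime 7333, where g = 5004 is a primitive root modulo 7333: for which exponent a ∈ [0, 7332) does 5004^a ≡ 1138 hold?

Baby-step giant-step with m = ceil(sqrt(7332)) = 86.
Baby table (5004^j mod 7333 for j=0..85):
  0:1  1:5004  2:5154  3:455  4:3590  5:5843  6:1701  7:5524
  8:4019  9:3990  10:5534  11:2728  12:4199  13:2751  14:1963  15:3965
  16:5095  17:5872  18:157  19:997  20:2548  21:5438  22:6322  23:726
  24:3069  25:1974  26:345  27:3125  28:3544  29:2982  30:6606  31:6593
  32:205  33:6533  34:618  35:5279  36:2650  37:2536  38:4054  39:3138
  40:2599  41:3987  42:5188  43:1932  44:2834  45:6647  46:6433  47:6195
  48:3189  49:1148  50:2853  51:6394  52:1697  53:174  54:5402  55:2170
  56:5840  57:1355  58:4728  59:2654  60:553  61:2671  62:4958  63:2293
  64:5360  65:4659  66:2029  67:4244  68:608  69:6570  70:2441  71:5319
  72:4819  73:3372  74:255  75:78  76:1663  77:6030  78:6158  79:1366
  80:1108  81:684  82:5558  83:5496  84:3234  85:6338
Giant step factor: 5004^(-86) ≡ 4446 (mod 7333).
Scan 1138·4446^i mod 7333 for i = 0, 1, …:
  i=0: 1138   i=1: 7111   i=2: 2943   i=3: 2506
  i=4: 2849   i=5: 2563   i=6: 6949   i=7: 1325
  i=8: 2551   i=9: 4928     …   i=42: 4911
  i=43: 3965
Match at i=43, j=15: a = 43·86 + 15 = 3713.

3713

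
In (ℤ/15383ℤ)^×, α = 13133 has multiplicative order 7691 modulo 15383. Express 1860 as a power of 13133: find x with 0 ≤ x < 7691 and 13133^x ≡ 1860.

Baby-step giant-step with m = ceil(sqrt(7691)) = 88.
Baby table (13133^j mod 15383 for j=0..87):
  0:1  1:13133  2:1493  3:9627  4:13897  5:5389  6:11937  7:468
  8:8427  9:6489  10:13600  11:12170  12:14623  13:2487  14:3662  15:5788
  16:6401  17:11621  18:3850  19:13512  20:10191  21:6303  22:1376  23:11366
  24:8429  25:1989  26:1203  27:658  28:11651  29:13265  30:12153  31:6724
  32:7872  33:9216  34:284  35:7086  36:8671  37:11277  38:8700  39:7559
  40:5848  41:9848  42:8903  43:12299  44:1267  45:10488  46:14905  47:14073
  48:9347  49:13194  50:2690  51:8402  52:1207  53:7041  54:2240  55:5624
  56:6209  57:12897  58:9471  59:11088  60:3226  61:2276  62:1539  63:13808
  64:5660  65:2124  66:5113  67:2234  68:3741  69:12634  70:1284  71:3004
  72:9520  73:8519  74:14851  75:12509  76:5640  77:975  78:6019  79:9673
  80:2695  81:12535  82:8672  83:9027  84:10193  85:1803  86:4362  87:15237
Giant step factor: 13133^(-88) ≡ 7022 (mod 15383).
Scan 1860·7022^i mod 15383 for i = 0, 1, …:
  i=0: 1860   i=1: 753   i=2: 11197   i=3: 2821
  i=4: 11141   i=5: 9547   i=6: 15303   i=7: 7411
  i=8: 14736   i=9: 10134     …   i=43: 10860
  i=44: 5389
Match at i=44, j=5: x = 44·88 + 5 = 3877.

3877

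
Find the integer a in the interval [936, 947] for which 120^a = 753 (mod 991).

939

Compute 120^936 mod 991 = 568, then multiply by 120 repeatedly:
  120^936=568  120^937=772  120^938=477  120^939=753
Found 753 at exponent 939.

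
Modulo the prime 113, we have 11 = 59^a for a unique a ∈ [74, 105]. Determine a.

102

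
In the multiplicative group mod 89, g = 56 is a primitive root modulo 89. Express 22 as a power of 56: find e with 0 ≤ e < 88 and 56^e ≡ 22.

Baby-step giant-step with m = ceil(sqrt(88)) = 10.
Baby table (56^j mod 89 for j=0..9):
  0:1  1:56  2:21  3:19  4:85  5:43  6:5  7:13
  8:16  9:6
Giant step factor: 56^(-10) ≡ 40 (mod 89).
Scan 22·40^i mod 89 for i = 0, 1, …:
  i=0: 22   i=1: 79   i=2: 45   i=3: 20
  i=4: 88   i=5: 49   i=6: 2   i=7: 80
  i=8: 85
Match at i=8, j=4: e = 8·10 + 4 = 84.

84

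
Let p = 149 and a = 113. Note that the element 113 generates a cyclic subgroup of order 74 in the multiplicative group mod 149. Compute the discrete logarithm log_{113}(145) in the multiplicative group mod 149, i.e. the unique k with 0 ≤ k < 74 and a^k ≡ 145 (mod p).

8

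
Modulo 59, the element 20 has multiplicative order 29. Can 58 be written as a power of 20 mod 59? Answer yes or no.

no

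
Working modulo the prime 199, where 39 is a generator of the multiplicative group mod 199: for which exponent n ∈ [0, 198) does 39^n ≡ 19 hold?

77

Baby-step giant-step with m = ceil(sqrt(198)) = 15.
Baby table (39^j mod 199 for j=0..14):
  0:1  1:39  2:128  3:17  4:66  5:186  6:90  7:127
  8:177  9:137  10:169  11:24  12:140  13:87  14:10
Giant step factor: 39^(-15) ≡ 174 (mod 199).
Scan 19·174^i mod 199 for i = 0, 1, …:
  i=0: 19   i=1: 122   i=2: 134   i=3: 33
  i=4: 170   i=5: 128
Match at i=5, j=2: n = 5·15 + 2 = 77.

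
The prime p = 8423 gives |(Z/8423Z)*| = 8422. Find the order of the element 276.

The order of 276 must divide p − 1 = 8422 = 2 · 4211.
Divisors: 1, 2, 4211, 8422.
Check each in increasing order: 276^1 ≡ 276;  276^2 ≡ 369;  276^4211 ≡ 1.
Smallest exponent giving 1 is 4211.

4211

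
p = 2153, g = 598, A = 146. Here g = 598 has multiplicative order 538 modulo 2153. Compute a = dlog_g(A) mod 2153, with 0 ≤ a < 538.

50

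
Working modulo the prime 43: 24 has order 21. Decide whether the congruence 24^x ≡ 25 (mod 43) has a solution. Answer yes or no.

⟨24⟩ has order 21; its elements mod 43 are {1, 4, 6, 9, 10, 11, 13, 14, 15, 16, 17, 21, 23, 24, 25, 31, 35, 36, 38, 40, 41}.
25 is in this set.

yes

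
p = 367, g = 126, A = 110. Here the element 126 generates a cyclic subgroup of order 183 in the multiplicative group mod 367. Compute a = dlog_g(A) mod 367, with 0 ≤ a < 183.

Successive powers of 126 modulo 367:
  126^0=1  126^1=126  126^2=95  126^3=226  126^4=217  126^5=184
  126^6=63  126^7=231  126^8=113  126^9=292  126^10=92  126^11=215
  126^12=299  126^13=240  126^14=146  126^15=46  126^16=291  126^17=333
  126^18=120  126^19=73  126^20=23  126^21=329  126^22=350  126^23=60
  126^24=220  126^25=195  126^26=348  126^27=175  126^28=30  126^29=110
So 126^29 ≡ 110 (mod 367), giving a = 29.

29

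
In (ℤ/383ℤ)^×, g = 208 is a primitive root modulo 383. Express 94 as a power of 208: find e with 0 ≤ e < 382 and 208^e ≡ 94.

Baby-step giant-step with m = ceil(sqrt(382)) = 20.
Baby table (208^j mod 383 for j=0..19):
  0:1  1:208  2:368  3:327  4:225  5:74  6:72  7:39
  8:69  9:181  10:114  11:349  12:205  13:127  14:372  15:10
  16:165  17:233  18:206  19:335
Giant step factor: 208^(-20) ≡ 162 (mod 383).
Scan 94·162^i mod 383 for i = 0, 1, …:
  i=0: 94   i=1: 291   i=2: 33   i=3: 367
  i=4: 89   i=5: 247   i=6: 182   i=7: 376
  i=8: 15   i=9: 132     …   i=16: 145
  i=17: 127
Match at i=17, j=13: e = 17·20 + 13 = 353.

353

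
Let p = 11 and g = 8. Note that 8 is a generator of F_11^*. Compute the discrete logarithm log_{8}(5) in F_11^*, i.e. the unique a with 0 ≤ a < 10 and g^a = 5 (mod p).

8

Successive powers of 8 modulo 11:
  8^0=1  8^1=8  8^2=9  8^3=6  8^4=4  8^5=10
  8^6=3  8^7=2  8^8=5
So 8^8 ≡ 5 (mod 11), giving a = 8.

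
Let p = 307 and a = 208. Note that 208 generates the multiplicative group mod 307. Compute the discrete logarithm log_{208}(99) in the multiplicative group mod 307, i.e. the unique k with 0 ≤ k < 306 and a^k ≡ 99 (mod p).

154

Baby-step giant-step with m = ceil(sqrt(306)) = 18.
Baby table (208^j mod 307 for j=0..17):
  0:1  1:208  2:284  3:128  4:222  5:126  6:113  7:172
  8:164  9:35  10:219  11:116  12:182  13:95  14:112  15:271
  16:187  17:214
Giant step factor: 208^(-18) ≡ 102 (mod 307).
Scan 99·102^i mod 307 for i = 0, 1, …:
  i=0: 99   i=1: 274   i=2: 11   i=3: 201
  i=4: 240   i=5: 227   i=6: 129   i=7: 264
  i=8: 219
Match at i=8, j=10: k = 8·18 + 10 = 154.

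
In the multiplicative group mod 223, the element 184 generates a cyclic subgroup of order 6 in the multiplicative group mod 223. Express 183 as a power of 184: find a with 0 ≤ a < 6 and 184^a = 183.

2

Successive powers of 184 modulo 223:
  184^0=1  184^1=184  184^2=183
So 184^2 ≡ 183 (mod 223), giving a = 2.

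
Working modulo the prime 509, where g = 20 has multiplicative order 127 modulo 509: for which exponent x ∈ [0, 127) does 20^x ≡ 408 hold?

Baby-step giant-step with m = ceil(sqrt(127)) = 12.
Baby table (20^j mod 509 for j=0..11):
  0:1  1:20  2:400  3:365  4:174  5:426  6:376  7:394
  8:245  9:319  10:272  11:350
Giant step factor: 20^(-12) ≡ 408 (mod 509).
Scan 408·408^i mod 509 for i = 0, 1, …:
  i=0: 408   i=1: 21   i=2: 424   i=3: 441
  i=4: 251   i=5: 99   i=6: 181   i=7: 43
  i=8: 238   i=9: 394
Match at i=9, j=7: x = 9·12 + 7 = 115.

115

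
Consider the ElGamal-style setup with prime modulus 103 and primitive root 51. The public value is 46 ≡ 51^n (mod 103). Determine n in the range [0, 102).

68

Baby-step giant-step with m = ceil(sqrt(102)) = 11.
Baby table (51^j mod 103 for j=0..10):
  0:1  1:51  2:26  3:90  4:58  5:74  6:66  7:70
  8:68  9:69  10:17
Giant step factor: 51^(-11) ≡ 12 (mod 103).
Scan 46·12^i mod 103 for i = 0, 1, …:
  i=0: 46   i=1: 37   i=2: 32   i=3: 75
  i=4: 76   i=5: 88   i=6: 26
Match at i=6, j=2: n = 6·11 + 2 = 68.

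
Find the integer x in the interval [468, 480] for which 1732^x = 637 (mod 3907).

473

Compute 1732^468 mod 3907 = 3857, then multiply by 1732 repeatedly:
  1732^468=3857  1732^469=3261  1732^470=2437  1732^471=1324  1732^472=3666
  1732^473=637
Found 637 at exponent 473.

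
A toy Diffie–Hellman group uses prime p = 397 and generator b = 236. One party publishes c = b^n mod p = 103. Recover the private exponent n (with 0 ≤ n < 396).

Baby-step giant-step with m = ceil(sqrt(396)) = 20.
Baby table (236^j mod 397 for j=0..19):
  0:1  1:236  2:116  3:380  4:355  5:13  6:289  7:317
  8:176  9:248  10:169  11:184  12:151  13:303  14:48  15:212
  16:10  17:375  18:366  19:227
Giant step factor: 236^(-20) ≡ 69 (mod 397).
Scan 103·69^i mod 397 for i = 0, 1, …:
  i=0: 103   i=1: 358   i=2: 88   i=3: 117
  i=4: 133   i=5: 46   i=6: 395   i=7: 259
  i=8: 6   i=9: 17     …   i=18: 130
  i=19: 236
Match at i=19, j=1: n = 19·20 + 1 = 381.

381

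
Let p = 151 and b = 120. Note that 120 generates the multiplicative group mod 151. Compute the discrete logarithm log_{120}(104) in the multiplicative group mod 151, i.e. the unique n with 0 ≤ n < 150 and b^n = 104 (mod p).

17

Successive powers of 120 modulo 151:
  120^0=1  120^1=120  120^2=55  120^3=107  120^4=5  120^5=147
  120^6=124  120^7=82  120^8=25  120^9=131  120^10=16  120^11=108
  120^12=125  120^13=51  120^14=80  120^15=87  120^16=21  120^17=104
So 120^17 ≡ 104 (mod 151), giving n = 17.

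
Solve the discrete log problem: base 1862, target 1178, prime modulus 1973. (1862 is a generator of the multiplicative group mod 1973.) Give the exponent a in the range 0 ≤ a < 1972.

Baby-step giant-step with m = ceil(sqrt(1972)) = 45.
Baby table (1862^j mod 1973 for j=0..44):
  0:1  1:1862  2:483  3:1631  4:475  5:546  6:557  7:1309
  8:703  9:887  10:193  11:280  12:488  13:1076  14:917  15:809
  16:959  17:93  18:1515  19:1513  20:1735  21:769  22:1453  23:503
  24:1384  25:270  26:1598  27:192  28:391  29:5  30:1418  31:442
  32:263  33:402  34:757  35:812  36:626  37:1542  38:489  39:965
  40:1400  41:467  42:1434  43:639  44:99
Giant step factor: 1862^(-45) ≡ 1069 (mod 1973).
Scan 1178·1069^i mod 1973 for i = 0, 1, …:
  i=0: 1178   i=1: 508   i=2: 477   i=3: 879
  i=4: 503
Match at i=4, j=23: a = 4·45 + 23 = 203.

203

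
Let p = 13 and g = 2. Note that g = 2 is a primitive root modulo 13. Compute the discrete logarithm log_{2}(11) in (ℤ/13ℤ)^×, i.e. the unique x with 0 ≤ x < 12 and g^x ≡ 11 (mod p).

7

Successive powers of 2 modulo 13:
  2^0=1  2^1=2  2^2=4  2^3=8  2^4=3  2^5=6
  2^6=12  2^7=11
So 2^7 ≡ 11 (mod 13), giving x = 7.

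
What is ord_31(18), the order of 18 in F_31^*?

The order of 18 must divide p − 1 = 30 = 2 · 3 · 5.
Divisors: 1, 2, 3, 5, 6, 10, 15, 30.
Check each in increasing order: 18^1 ≡ 18;  18^2 ≡ 14;  18^3 ≡ 4;  18^5 ≡ 25;  18^6 ≡ 16;  18^10 ≡ 5;  18^15 ≡ 1.
Smallest exponent giving 1 is 15.

15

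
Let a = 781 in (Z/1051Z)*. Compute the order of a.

150

The order of 781 must divide p − 1 = 1050 = 2 · 3 · 5^2 · 7.
Divisors: 1, 2, 3, 5, 6, 7, 10, 14, 15, 21, 25, 30, 35, 42, 50, 70, 75, 105, 150, 175, 210, 350, 525, 1050.
Check each in increasing order: 781^1 ≡ 781;  781^2 ≡ 381;  781^3 ≡ 128;  781^5 ≡ 422;  781^6 ≡ 619;  781^7 ≡ 1030;  781^10 ≡ 465;  781^14 ≡ 441;  781^15 ≡ 744;  781^21 ≡ 198;  781^25 ≡ 181;  781^30 ≡ 710;  781^35 ≡ 85;  781^42 ≡ 317;  781^50 ≡ 180;  781^70 ≡ 919;  781^75 ≡ 1050;  781^105 ≡ 341;  781^150 ≡ 1.
Smallest exponent giving 1 is 150.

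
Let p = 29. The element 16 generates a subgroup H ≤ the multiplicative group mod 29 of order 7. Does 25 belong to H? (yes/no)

yes

⟨16⟩ has order 7; its elements mod 29 are {1, 7, 16, 20, 23, 24, 25}.
25 is in this set.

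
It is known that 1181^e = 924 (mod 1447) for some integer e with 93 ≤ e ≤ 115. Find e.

Compute 1181^93 mod 1447 = 522, then multiply by 1181 repeatedly:
  1181^93=522  1181^94=60  1181^95=1404  1181^96=1309  1181^97=533
  1181^98=28  1181^99=1234  1181^100=225  1181^101=924
Found 924 at exponent 101.

101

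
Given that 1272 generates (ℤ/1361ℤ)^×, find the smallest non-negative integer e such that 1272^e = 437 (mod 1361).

437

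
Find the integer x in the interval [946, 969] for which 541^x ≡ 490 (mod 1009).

Compute 541^946 mod 1009 = 888, then multiply by 541 repeatedly:
  541^946=888  541^947=124  541^948=490
Found 490 at exponent 948.

948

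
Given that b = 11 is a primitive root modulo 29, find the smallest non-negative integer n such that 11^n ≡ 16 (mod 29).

8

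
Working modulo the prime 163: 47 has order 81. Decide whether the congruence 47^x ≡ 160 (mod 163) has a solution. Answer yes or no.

160 ∈ ⟨47⟩ iff 160^81 ≡ 1 (mod 163), since |⟨47⟩| = 81.
160^81 mod 163 = 1.
Since 1 = 1, 160 lies in the subgroup.

yes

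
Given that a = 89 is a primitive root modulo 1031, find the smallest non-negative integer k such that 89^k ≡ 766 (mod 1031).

817

Baby-step giant-step with m = ceil(sqrt(1030)) = 33.
Baby table (89^j mod 1031 for j=0..32):
  0:1  1:89  2:704  3:796  4:736  5:551  6:582  7:248
  8:421  9:353  10:487  11:41  12:556  13:1027  14:675  15:277
  16:940  17:149  18:889  19:765  20:39  21:378  22:650  23:114
  24:867  25:869  26:16  27:393  28:954  29:364  30:435  31:568
  32:33
Giant step factor: 89^(-33) ≡ 152 (mod 1031).
Scan 766·152^i mod 1031 for i = 0, 1, …:
  i=0: 766   i=1: 960   i=2: 549   i=3: 968
  i=4: 734   i=5: 220   i=6: 448   i=7: 50
  i=8: 383   i=9: 480     …   i=23: 528
  i=24: 869
Match at i=24, j=25: k = 24·33 + 25 = 817.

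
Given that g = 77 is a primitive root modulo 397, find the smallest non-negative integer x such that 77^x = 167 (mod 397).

36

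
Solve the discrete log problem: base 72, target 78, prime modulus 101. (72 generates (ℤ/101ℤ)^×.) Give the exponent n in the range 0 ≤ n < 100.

96

Baby-step giant-step with m = ceil(sqrt(100)) = 10.
Baby table (72^j mod 101 for j=0..9):
  0:1  1:72  2:33  3:53  4:79  5:32  6:82  7:46
  8:80  9:3
Giant step factor: 72^(-10) ≡ 65 (mod 101).
Scan 78·65^i mod 101 for i = 0, 1, …:
  i=0: 78   i=1: 20   i=2: 88   i=3: 64
  i=4: 19   i=5: 23   i=6: 81   i=7: 13
  i=8: 37   i=9: 82
Match at i=9, j=6: n = 9·10 + 6 = 96.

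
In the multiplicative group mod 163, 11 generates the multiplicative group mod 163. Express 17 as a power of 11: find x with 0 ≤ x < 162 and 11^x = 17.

15

Baby-step giant-step with m = ceil(sqrt(162)) = 13.
Baby table (11^j mod 163 for j=0..12):
  0:1  1:11  2:121  3:27  4:134  5:7  6:77  7:32
  8:26  9:123  10:49  11:50  12:61
Giant step factor: 11^(-13) ≡ 103 (mod 163).
Scan 17·103^i mod 163 for i = 0, 1, …:
  i=0: 17   i=1: 121
Match at i=1, j=2: x = 1·13 + 2 = 15.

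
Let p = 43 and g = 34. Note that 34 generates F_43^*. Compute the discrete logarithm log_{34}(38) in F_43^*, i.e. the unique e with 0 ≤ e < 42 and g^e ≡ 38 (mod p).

Successive powers of 34 modulo 43:
  34^0=1  34^1=34  34^2=38
So 34^2 ≡ 38 (mod 43), giving e = 2.

2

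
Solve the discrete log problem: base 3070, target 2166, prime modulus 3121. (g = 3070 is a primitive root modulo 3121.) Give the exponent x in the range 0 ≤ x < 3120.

Baby-step giant-step with m = ceil(sqrt(3120)) = 56.
Baby table (3070^j mod 3121 for j=0..55):
  0:1  1:3070  2:2601  3:1552  4:1994  5:1299  6:2413  7:1777
  8:3003  9:2897  10:2061  11:1003  12:1904  13:2768  14:2398  15:2542
  16:1440  17:1464  18:240  19:244  20:40  21:1081  22:1047  23:2781
  24:1735  25:2024  26:2890  27:2418  28:1522  29:403  30:1294  31:2668
  32:1256  33:1485  34:2290  35:1808  36:1422  37:2382  38:237  39:397
  40:1600  41:2667  42:1307  43:2005  44:738  45:2935  46:123  47:3090
  48:1581  49:515  50:1824  51:606  52:304  53:101  54:1091  55:537
Giant step factor: 3070^(-56) ≡ 2423 (mod 3121).
Scan 2166·2423^i mod 3121 for i = 0, 1, …:
  i=0: 2166   i=1: 1817   i=2: 1981   i=3: 2986
  i=4: 600   i=5: 2535   i=6: 177   i=7: 1294
Match at i=7, j=30: x = 7·56 + 30 = 422.

422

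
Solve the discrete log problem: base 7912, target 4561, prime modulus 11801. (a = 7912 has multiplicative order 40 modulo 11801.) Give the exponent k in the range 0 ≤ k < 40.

22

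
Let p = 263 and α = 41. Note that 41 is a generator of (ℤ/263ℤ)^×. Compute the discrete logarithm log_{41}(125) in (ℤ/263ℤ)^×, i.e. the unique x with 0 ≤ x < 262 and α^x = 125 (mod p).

31

Baby-step giant-step with m = ceil(sqrt(262)) = 17.
Baby table (41^j mod 263 for j=0..16):
  0:1  1:41  2:103  3:15  4:89  5:230  6:225  7:20
  8:31  9:219  10:37  11:202  12:129  13:29  14:137  15:94
  16:172
Giant step factor: 41^(-17) ≡ 161 (mod 263).
Scan 125·161^i mod 263 for i = 0, 1, …:
  i=0: 125   i=1: 137
Match at i=1, j=14: x = 1·17 + 14 = 31.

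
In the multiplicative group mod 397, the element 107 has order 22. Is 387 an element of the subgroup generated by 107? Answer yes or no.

no

⟨107⟩ has order 22; its elements mod 397 are {1, 4, 16, 31, 64, 99, 107, 124, 126, 141, 167, 230, 256, 271, 273, 290, 298, 333, 366, 381, 393, 396}.
387 is not in this set.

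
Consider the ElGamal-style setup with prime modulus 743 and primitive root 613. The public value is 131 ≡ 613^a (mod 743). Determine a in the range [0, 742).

444

Baby-step giant-step with m = ceil(sqrt(742)) = 28.
Baby table (613^j mod 743 for j=0..27):
  0:1  1:613  2:554  3:51  4:57  5:20  6:372  7:678
  8:277  9:397  10:400  11:10  12:186  13:339  14:510  15:570
  16:200  17:5  18:93  19:541  20:255  21:285  22:100  23:374
  24:418  25:642  26:499  27:514
Giant step factor: 613^(-28) ≡ 639 (mod 743).
Scan 131·639^i mod 743 for i = 0, 1, …:
  i=0: 131   i=1: 493   i=2: 738   i=3: 520
  i=4: 159   i=5: 553   i=6: 442   i=7: 98
  i=8: 210   i=9: 450     …   i=14: 96
  i=15: 418
Match at i=15, j=24: a = 15·28 + 24 = 444.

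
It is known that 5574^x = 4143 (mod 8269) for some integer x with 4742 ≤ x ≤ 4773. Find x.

Compute 5574^4742 mod 8269 = 7141, then multiply by 5574 repeatedly:
  5574^4742=7141  5574^4743=5237  5574^4744=1468  5574^4745=4591  5574^4746=5948
  5574^4747=3731  5574^4748=59  5574^4749=6375  5574^4750=2357  5574^4751=6746
  5574^4752=3061  5574^4753=3067  5574^4754=3435  5574^4755=3955  5574^4756=16
  5574^4757=6494  5574^4758=4143
Found 4143 at exponent 4758.

4758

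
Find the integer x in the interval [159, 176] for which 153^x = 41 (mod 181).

Compute 153^159 mod 181 = 173, then multiply by 153 repeatedly:
  153^159=173  153^160=43  153^161=63  153^162=46  153^163=160
  153^164=45  153^165=7  153^166=166  153^167=58  153^168=5
  153^169=41
Found 41 at exponent 169.

169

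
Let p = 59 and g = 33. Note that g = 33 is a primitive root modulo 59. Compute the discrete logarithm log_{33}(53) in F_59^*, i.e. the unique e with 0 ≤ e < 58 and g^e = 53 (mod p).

32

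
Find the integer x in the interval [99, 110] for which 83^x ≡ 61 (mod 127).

Compute 83^99 mod 127 = 125, then multiply by 83 repeatedly:
  83^99=125  83^100=88  83^101=65  83^102=61
Found 61 at exponent 102.

102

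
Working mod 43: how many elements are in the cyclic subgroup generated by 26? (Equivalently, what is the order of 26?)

The order of 26 must divide p − 1 = 42 = 2 · 3 · 7.
Divisors: 1, 2, 3, 6, 7, 14, 21, 42.
Check each in increasing order: 26^1 ≡ 26;  26^2 ≡ 31;  26^3 ≡ 32;  26^6 ≡ 35;  26^7 ≡ 7;  26^14 ≡ 6;  26^21 ≡ 42;  26^42 ≡ 1.
Smallest exponent giving 1 is 42.

42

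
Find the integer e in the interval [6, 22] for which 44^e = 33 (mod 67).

20

Compute 44^6 mod 67 = 59, then multiply by 44 repeatedly:
  44^6=59  44^7=50  44^8=56  44^9=52  44^10=10
  44^11=38  44^12=64  44^13=2  44^14=21  44^15=53
  44^16=54  44^17=31  44^18=24  44^19=51  44^20=33
Found 33 at exponent 20.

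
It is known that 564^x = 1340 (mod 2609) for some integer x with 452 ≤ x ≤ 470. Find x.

455

Compute 564^452 mod 2609 = 1805, then multiply by 564 repeatedly:
  564^452=1805  564^453=510  564^454=650  564^455=1340
Found 1340 at exponent 455.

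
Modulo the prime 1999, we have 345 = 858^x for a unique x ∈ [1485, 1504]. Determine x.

Compute 858^1485 mod 1999 = 337, then multiply by 858 repeatedly:
  858^1485=337  858^1486=1290  858^1487=1373  858^1488=623  858^1489=801
  858^1490=1601  858^1491=345
Found 345 at exponent 1491.

1491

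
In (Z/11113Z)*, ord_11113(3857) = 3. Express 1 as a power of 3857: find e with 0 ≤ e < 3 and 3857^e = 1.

0

Successive powers of 3857 modulo 11113:
  3857^0=1
So 3857^0 ≡ 1 (mod 11113), giving e = 0.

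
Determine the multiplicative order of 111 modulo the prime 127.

14

The order of 111 must divide p − 1 = 126 = 2 · 3^2 · 7.
Divisors: 1, 2, 3, 6, 7, 9, 14, 18, 21, 42, 63, 126.
Check each in increasing order: 111^1 ≡ 111;  111^2 ≡ 2;  111^3 ≡ 95;  111^6 ≡ 8;  111^7 ≡ 126;  111^9 ≡ 125;  111^14 ≡ 1.
Smallest exponent giving 1 is 14.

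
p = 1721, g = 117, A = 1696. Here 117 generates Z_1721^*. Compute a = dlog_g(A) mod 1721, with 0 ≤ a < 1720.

828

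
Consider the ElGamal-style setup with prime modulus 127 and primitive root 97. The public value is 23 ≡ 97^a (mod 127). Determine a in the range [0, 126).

61

Baby-step giant-step with m = ceil(sqrt(126)) = 12.
Baby table (97^j mod 127 for j=0..11):
  0:1  1:97  2:11  3:51  4:121  5:53  6:61  7:75
  8:36  9:63  10:15  11:58
Giant step factor: 97^(-12) ≡ 117 (mod 127).
Scan 23·117^i mod 127 for i = 0, 1, …:
  i=0: 23   i=1: 24   i=2: 14   i=3: 114
  i=4: 3   i=5: 97
Match at i=5, j=1: a = 5·12 + 1 = 61.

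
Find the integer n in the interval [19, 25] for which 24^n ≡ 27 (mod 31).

21

Compute 24^19 mod 31 = 17, then multiply by 24 repeatedly:
  24^19=17  24^20=5  24^21=27
Found 27 at exponent 21.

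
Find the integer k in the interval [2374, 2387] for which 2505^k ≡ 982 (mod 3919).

2386

Compute 2505^2374 mod 3919 = 330, then multiply by 2505 repeatedly:
  2505^2374=330  2505^2375=3660  2505^2376=1759  2505^2377=1339  2505^2378=3450
  2505^2379=855  2505^2380=2001  2505^2381=104  2505^2382=1866  2505^2383=2882
  2505^2384=612  2505^2385=731  2505^2386=982
Found 982 at exponent 2386.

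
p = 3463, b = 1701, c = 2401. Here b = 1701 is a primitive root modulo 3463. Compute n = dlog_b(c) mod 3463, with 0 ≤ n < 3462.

Baby-step giant-step with m = ceil(sqrt(3462)) = 59.
Baby table (1701^j mod 3463 for j=0..58):
  0:1  1:1701  2:1796  3:630  4:1563  5:2542  6:2118  7:1198
  8:1554  9:1085  10:3269  11:2454  12:1339  13:2448  14:1522  15:2061
  16:1205  17:3072  18:3268  19:753  20:3006  21:1818  22:3422  23:2982
  24:2550  25:1874  26:1714  27:3131  28:3200  29:2827  30:2083  31:534
  32:1028  33:3276  34:509  35:59  36:3395  37:2074  38:2540  39:2179
  40:1069  41:294  42:1422  43:1648  44:1681  45:2406  46:2803  47:2815
  48:2449  49:3223  50:394  51:1835  52:1172  53:2347  54:2871  55:741
  56:3372  57:1044  58:2788
Giant step factor: 1701^(-59) ≡ 2445 (mod 3463).
Scan 2401·2445^i mod 3463 for i = 0, 1, …:
  i=0: 2401   i=1: 660   i=2: 3405   i=3: 173
  i=4: 499   i=5: 1079   i=6: 2812   i=7: 1285
  i=8: 884   i=9: 468     …   i=30: 339
  i=31: 1198
Match at i=31, j=7: n = 31·59 + 7 = 1836.

1836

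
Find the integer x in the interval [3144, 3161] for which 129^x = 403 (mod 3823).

3145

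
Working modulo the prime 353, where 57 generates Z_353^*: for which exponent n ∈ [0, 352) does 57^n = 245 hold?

Baby-step giant-step with m = ceil(sqrt(352)) = 19.
Baby table (57^j mod 353 for j=0..18):
  0:1  1:57  2:72  3:221  4:242  5:27  6:127  7:179
  8:319  9:180  10:23  11:252  12:244  13:141  14:271  15:268
  16:97  17:234  18:277
Giant step factor: 57^(-19) ≡ 239 (mod 353).
Scan 245·239^i mod 353 for i = 0, 1, …:
  i=0: 245   i=1: 310   i=2: 313   i=3: 324
  i=4: 129   i=5: 120   i=6: 87   i=7: 319
Match at i=7, j=8: n = 7·19 + 8 = 141.

141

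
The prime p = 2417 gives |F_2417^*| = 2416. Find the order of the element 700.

1208

The order of 700 must divide p − 1 = 2416 = 2^4 · 151.
Divisors: 1, 2, 4, 8, 16, 151, 302, 604, 1208, 2416.
Check each in increasing order: 700^1 ≡ 700;  700^2 ≡ 1766;  700^4 ≡ 826;  700^8 ≡ 682;  700^16 ≡ 1060;  700^151 ≡ 2072;  700^302 ≡ 592;  700^604 ≡ 2416;  700^1208 ≡ 1.
Smallest exponent giving 1 is 1208.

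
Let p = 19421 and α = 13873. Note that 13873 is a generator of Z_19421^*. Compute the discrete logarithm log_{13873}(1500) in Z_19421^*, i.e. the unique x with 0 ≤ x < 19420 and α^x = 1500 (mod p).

8839

Baby-step giant-step with m = ceil(sqrt(19420)) = 140.
Baby table (13873^j mod 19421 for j=0..139):
  0:1  1:13873  2:17440  3:17723  4:1319  5:3905  6:8896  7:13174
  8:11292  9:4130  10:3540  11:14132  12:17662  13:9590  14:8220  15:15369
  16:10399  17:6139  18:5262  19:15608  20:5055  21:18205  22:7281  23:692
  24:6142  25:8039  26:9665  27:19382  28:2741  29:18996  30:7959  31:6822
  32:3073  33:2634  34:10581  35:6295  36:13719  37:17308  38:12061  39:10338
  40:14410  41:9577  42:2660  43:2280  44:13052  45:8413  46:12760  47:16486
  48:8582  49:7356  50:11854  51:12935  52:16636  53:11485  54:1521  55:9627
  56:16575  57:335  58:5836  59:16100  60:13800  61:14603  62:6968  63:8747
  64:4723  65:15146  66:4659  67:1219  68:14917  69:12786  70:8185  71:15339
  72:2050  73:7306  74:17360  75:14880  76:4431  77:3798  78:481  79:11510
  80:18189  81:18365  82:12967  83:13889  84:6356  85:5448  86:12993  87:5588
  88:13113  89:142  90:8445  91:10013  92:11357  93:12509  94:10722  95:867
  96:6292  97:10942  98:3830  99:17155  100:6381  101:2695  102:2310  103:1980
  104:7246  105:662  106:17214  107:9206  108:2342  109:18654  110:2117  111:4589
  112:1159  113:17640  114:15120  115:12960  116:13883  117:802  118:17334  119:3760
  120:17095  121:9104  122:5029  123:7085  124:524  125:5998  126:10690  127:3614
  128:11421  129:7015  130:464  131:8721  132:13024  133:8389  134:9965  135:5767
  136:10492  137:14542  138:15239  139:13062
Giant step factor: 13873^(-140) ≡ 9400 (mod 19421).
Scan 1500·9400^i mod 19421 for i = 0, 1, …:
  i=0: 1500   i=1: 354   i=2: 6609   i=3: 16242
  i=4: 6319   i=5: 9182   i=6: 3876   i=7: 604
  i=8: 6668   i=9: 7633     …   i=62: 16431
  i=63: 15608
Match at i=63, j=19: x = 63·140 + 19 = 8839.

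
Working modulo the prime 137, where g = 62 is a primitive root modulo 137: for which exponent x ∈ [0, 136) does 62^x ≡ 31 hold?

Baby-step giant-step with m = ceil(sqrt(136)) = 12.
Baby table (62^j mod 137 for j=0..11):
  0:1  1:62  2:8  3:85  4:64  5:132  6:101  7:97
  8:123  9:91  10:25  11:43
Giant step factor: 62^(-12) ≡ 87 (mod 137).
Scan 31·87^i mod 137 for i = 0, 1, …:
  i=0: 31   i=1: 94   i=2: 95   i=3: 45
  i=4: 79   i=5: 23   i=6: 83   i=7: 97
Match at i=7, j=7: x = 7·12 + 7 = 91.

91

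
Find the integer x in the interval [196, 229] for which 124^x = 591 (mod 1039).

Compute 124^196 mod 1039 = 253, then multiply by 124 repeatedly:
  124^196=253  124^197=202  124^198=112  124^199=381  124^200=489
  124^201=374  124^202=660  124^203=798  124^204=247  124^205=497
  124^206=327  124^207=27  124^208=231  124^209=591
Found 591 at exponent 209.

209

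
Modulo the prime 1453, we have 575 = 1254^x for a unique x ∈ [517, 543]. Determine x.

Compute 1254^517 mod 1453 = 1398, then multiply by 1254 repeatedly:
  1254^517=1398  1254^518=774  1254^519=1445  1254^520=139  1254^521=1399
  1254^522=575
Found 575 at exponent 522.

522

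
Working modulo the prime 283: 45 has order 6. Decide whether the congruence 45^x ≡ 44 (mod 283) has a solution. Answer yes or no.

yes

⟨45⟩ has order 6; its elements mod 283 are {1, 44, 45, 238, 239, 282}.
44 is in this set.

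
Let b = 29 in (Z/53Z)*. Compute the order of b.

26

The order of 29 must divide p − 1 = 52 = 2^2 · 13.
Divisors: 1, 2, 4, 13, 26, 52.
Check each in increasing order: 29^1 ≡ 29;  29^2 ≡ 46;  29^4 ≡ 49;  29^13 ≡ 52;  29^26 ≡ 1.
Smallest exponent giving 1 is 26.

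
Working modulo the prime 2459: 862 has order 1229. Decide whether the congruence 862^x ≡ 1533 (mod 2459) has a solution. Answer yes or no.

1533 ∈ ⟨862⟩ iff 1533^1229 ≡ 1 (mod 2459), since |⟨862⟩| = 1229.
1533^1229 mod 2459 = 2458.
Since 2458 ≠ 1, 1533 does not lie in the subgroup.

no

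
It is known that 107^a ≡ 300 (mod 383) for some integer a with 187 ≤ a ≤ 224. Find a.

Compute 107^187 mod 383 = 365, then multiply by 107 repeatedly:
  107^187=365  107^188=372  107^189=355  107^190=68  107^191=382
  107^192=276  107^193=41  107^194=174  107^195=234  107^196=143
  107^197=364  107^198=265  107^199=13  107^200=242  107^201=233
  107^202=36  107^203=22  107^204=56  107^205=247  107^206=2
  107^207=214  107^208=301  107^209=35  107^210=298  107^211=97
  107^212=38  107^213=236  107^214=357  107^215=282  107^216=300
Found 300 at exponent 216.

216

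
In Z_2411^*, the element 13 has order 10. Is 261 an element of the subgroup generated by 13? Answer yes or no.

no

⟨13⟩ has order 10; its elements mod 2411 are {1, 13, 169, 214, 371, 2040, 2197, 2242, 2398, 2410}.
261 is not in this set.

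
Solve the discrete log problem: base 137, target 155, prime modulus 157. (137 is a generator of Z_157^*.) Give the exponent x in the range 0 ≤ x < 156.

135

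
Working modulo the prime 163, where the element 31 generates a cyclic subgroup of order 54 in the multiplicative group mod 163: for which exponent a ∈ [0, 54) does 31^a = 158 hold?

46

Baby-step giant-step with m = ceil(sqrt(54)) = 8.
Baby table (31^j mod 163 for j=0..7):
  0:1  1:31  2:146  3:125  4:126  5:157  6:140  7:102
Giant step factor: 31^(-8) ≡ 158 (mod 163).
Scan 158·158^i mod 163 for i = 0, 1, …:
  i=0: 158   i=1: 25   i=2: 38   i=3: 136
  i=4: 135   i=5: 140
Match at i=5, j=6: a = 5·8 + 6 = 46.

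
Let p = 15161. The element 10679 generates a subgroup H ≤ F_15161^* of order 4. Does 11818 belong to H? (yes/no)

⟨10679⟩ has order 4; its elements mod 15161 are {1, 4482, 10679, 15160}.
11818 is not in this set.

no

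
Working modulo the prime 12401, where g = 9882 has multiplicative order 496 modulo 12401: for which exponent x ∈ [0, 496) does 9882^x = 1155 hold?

219

Baby-step giant-step with m = ceil(sqrt(496)) = 23.
Baby table (9882^j mod 12401 for j=0..22):
  0:1  1:9882  2:8450  3:6967  4:9943  5:3603  6:1575  7:895
  8:2477  9:10541  10:10163  11:7468  12:425  13:8312  14:7361  15:9537
  16:9435  17:5952  18:12122  19:8345  20:11041  21:3164  22:3727
Giant step factor: 9882^(-23) ≡ 3822 (mod 12401).
Scan 1155·3822^i mod 12401 for i = 0, 1, …:
  i=0: 1155   i=1: 12055   i=2: 4495   i=3: 4505
  i=4: 5522   i=5: 10983   i=6: 12042   i=7: 4413
  i=8: 1126   i=9: 425
Match at i=9, j=12: x = 9·23 + 12 = 219.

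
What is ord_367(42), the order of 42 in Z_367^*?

366

The order of 42 must divide p − 1 = 366 = 2 · 3 · 61.
Divisors: 1, 2, 3, 6, 61, 122, 183, 366.
Check each in increasing order: 42^1 ≡ 42;  42^2 ≡ 296;  42^3 ≡ 321;  42^6 ≡ 281;  42^61 ≡ 284;  42^122 ≡ 283;  42^183 ≡ 366;  42^366 ≡ 1.
Smallest exponent giving 1 is 366.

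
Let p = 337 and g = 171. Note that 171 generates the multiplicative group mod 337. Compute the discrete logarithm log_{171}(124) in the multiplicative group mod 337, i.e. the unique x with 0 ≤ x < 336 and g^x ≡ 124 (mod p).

Baby-step giant-step with m = ceil(sqrt(336)) = 19.
Baby table (171^j mod 337 for j=0..18):
  0:1  1:171  2:259  3:142  4:18  5:45  6:281  7:197
  8:324  9:136  10:3  11:176  12:103  13:89  14:54  15:135
  16:169  17:254  18:298
Giant step factor: 171^(-19) ≡ 19 (mod 337).
Scan 124·19^i mod 337 for i = 0, 1, …:
  i=0: 124   i=1: 334   i=2: 280   i=3: 265
  i=4: 317   i=5: 294   i=6: 194   i=7: 316
  i=8: 275   i=9: 170   i=10: 197
Match at i=10, j=7: x = 10·19 + 7 = 197.

197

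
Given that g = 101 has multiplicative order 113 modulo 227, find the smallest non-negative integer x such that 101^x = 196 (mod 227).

Baby-step giant-step with m = ceil(sqrt(113)) = 11.
Baby table (101^j mod 227 for j=0..10):
  0:1  1:101  2:213  3:175  4:196  5:47  6:207  7:23
  8:53  9:132  10:166
Giant step factor: 101^(-11) ≡ 78 (mod 227).
Scan 196·78^i mod 227 for i = 0, 1, …:
  i=0: 196
Match at i=0, j=4: x = 0·11 + 4 = 4.

4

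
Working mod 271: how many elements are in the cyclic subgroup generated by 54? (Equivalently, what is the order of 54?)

The order of 54 must divide p − 1 = 270 = 2 · 3^3 · 5.
Divisors: 1, 2, 3, 5, 6, 9, 10, 15, 18, 27, 30, 45, 54, 90, 135, 270.
Check each in increasing order: 54^1 ≡ 54;  54^2 ≡ 206;  54^3 ≡ 13;  54^5 ≡ 239;  54^6 ≡ 169;  54^9 ≡ 29;  54^10 ≡ 211;  54^15 ≡ 23;  54^18 ≡ 28;  54^27 ≡ 270;  54^30 ≡ 258;  54^45 ≡ 243;  54^54 ≡ 1.
Smallest exponent giving 1 is 54.

54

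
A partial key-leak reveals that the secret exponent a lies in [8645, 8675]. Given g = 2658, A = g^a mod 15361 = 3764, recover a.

8673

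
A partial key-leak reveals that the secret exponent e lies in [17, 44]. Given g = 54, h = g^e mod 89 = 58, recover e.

41

Compute 54^17 mod 89 = 29, then multiply by 54 repeatedly:
  54^17=29  54^18=53  54^19=14  54^20=44  54^21=62
  54^22=55  54^23=33  54^24=2  54^25=19  54^26=47
  54^27=46  54^28=81  54^29=13  54^30=79  54^31=83
  54^32=32  54^33=37  54^34=40  54^35=24  54^36=50
  54^37=30  54^38=18  54^39=82  54^40=67  54^41=58
Found 58 at exponent 41.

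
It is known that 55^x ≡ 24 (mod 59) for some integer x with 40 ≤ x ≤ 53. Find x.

Compute 55^40 mod 59 = 53, then multiply by 55 repeatedly:
  55^40=53  55^41=24
Found 24 at exponent 41.

41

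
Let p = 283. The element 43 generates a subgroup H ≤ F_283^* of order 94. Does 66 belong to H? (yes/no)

yes

66 ∈ ⟨43⟩ iff 66^94 ≡ 1 (mod 283), since |⟨43⟩| = 94.
66^94 mod 283 = 1.
Since 1 = 1, 66 lies in the subgroup.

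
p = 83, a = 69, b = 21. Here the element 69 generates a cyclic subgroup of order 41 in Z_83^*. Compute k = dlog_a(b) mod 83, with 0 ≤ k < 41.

18

Successive powers of 69 modulo 83:
  69^0=1  69^1=69  69^2=30  69^3=78  69^4=70  69^5=16
  69^6=25  69^7=65  69^8=3  69^9=41  69^10=7  69^11=68
  69^12=44  69^13=48  69^14=75  69^15=29  69^16=9  69^17=40
  69^18=21
So 69^18 ≡ 21 (mod 83), giving k = 18.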